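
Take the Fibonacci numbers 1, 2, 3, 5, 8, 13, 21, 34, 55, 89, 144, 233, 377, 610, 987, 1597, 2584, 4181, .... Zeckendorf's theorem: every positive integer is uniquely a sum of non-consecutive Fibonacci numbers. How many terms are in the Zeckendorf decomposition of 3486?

Repeatedly subtract the largest Fibonacci number that fits:
2584 ≤ 3486 < 4181, so take 2584; remainder 902
610 ≤ 902 < 987, so take 610; remainder 292
233 ≤ 292 < 377, so take 233; remainder 59
55 ≤ 59 < 89, so take 55; remainder 4
3 ≤ 4 < 5, so take 3; remainder 1
1 ≤ 1 < 2, so take 1; remainder 0
3486 = 2584 + 610 + 233 + 55 + 3 + 1, which has 6 terms.

6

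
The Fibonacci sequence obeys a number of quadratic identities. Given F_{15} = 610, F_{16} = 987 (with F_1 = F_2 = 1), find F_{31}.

By the addition formula F_{m+n} = F_m F_{n+1} + F_{m−1} F_n with m=16, n=15: F_{31} = 987·987 + 610·610 = 974169 + 372100 = 1346269.

1346269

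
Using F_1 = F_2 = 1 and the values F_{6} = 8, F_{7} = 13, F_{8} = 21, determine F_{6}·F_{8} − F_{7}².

-1

8·21 − 13² = 168 − 169 = -1. (Cassini's identity: F_{k−1}F_{k+1} − F_k² = (−1)^k.)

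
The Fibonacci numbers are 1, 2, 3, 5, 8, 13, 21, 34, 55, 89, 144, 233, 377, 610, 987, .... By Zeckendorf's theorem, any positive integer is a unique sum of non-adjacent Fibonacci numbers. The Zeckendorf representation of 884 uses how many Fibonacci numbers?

Greedily peel off the largest Fibonacci term at each step:
610 ≤ 884 < 987, so take 610; remainder 274
233 ≤ 274 < 377, so take 233; remainder 41
34 ≤ 41 < 55, so take 34; remainder 7
5 ≤ 7 < 8, so take 5; remainder 2
2 ≤ 2 < 3, so take 2; remainder 0
884 = 610 + 233 + 34 + 5 + 2, which has 5 terms.

5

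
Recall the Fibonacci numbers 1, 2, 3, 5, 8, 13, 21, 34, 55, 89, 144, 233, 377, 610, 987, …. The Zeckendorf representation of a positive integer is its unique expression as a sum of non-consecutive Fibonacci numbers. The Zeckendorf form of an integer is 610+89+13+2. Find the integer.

610+89+13+2 = 714.

714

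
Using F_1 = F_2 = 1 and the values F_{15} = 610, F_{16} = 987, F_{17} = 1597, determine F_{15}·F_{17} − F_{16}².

610·1597 − 987² = 974170 − 974169 = 1. (Cassini's identity: F_{k−1}F_{k+1} − F_k² = (−1)^k.)

1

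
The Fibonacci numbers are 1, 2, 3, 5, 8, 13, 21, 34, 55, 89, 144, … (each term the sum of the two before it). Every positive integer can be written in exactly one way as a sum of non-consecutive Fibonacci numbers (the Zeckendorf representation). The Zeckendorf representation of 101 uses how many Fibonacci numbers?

4

Greedy algorithm:
101 − 89 = 12
12 − 8 = 4
4 − 3 = 1
1 − 1 = 0
101 = 89 + 8 + 3 + 1, which has 4 terms.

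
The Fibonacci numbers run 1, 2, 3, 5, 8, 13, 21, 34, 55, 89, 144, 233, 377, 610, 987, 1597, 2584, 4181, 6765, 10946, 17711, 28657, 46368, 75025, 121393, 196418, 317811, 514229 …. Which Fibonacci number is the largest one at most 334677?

317811

317811 ≤ 334677 < 514229, so the largest Fibonacci number not exceeding 334677 is 317811.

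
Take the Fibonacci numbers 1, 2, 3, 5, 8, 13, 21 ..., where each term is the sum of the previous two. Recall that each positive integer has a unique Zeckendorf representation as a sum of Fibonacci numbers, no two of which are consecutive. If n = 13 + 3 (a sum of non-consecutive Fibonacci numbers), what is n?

16

13 + 3 = 16.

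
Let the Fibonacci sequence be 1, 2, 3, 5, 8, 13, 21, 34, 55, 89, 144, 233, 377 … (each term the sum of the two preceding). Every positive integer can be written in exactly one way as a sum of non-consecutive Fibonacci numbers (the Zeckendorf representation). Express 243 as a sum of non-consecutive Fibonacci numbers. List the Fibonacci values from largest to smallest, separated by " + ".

233 + 8 + 2

largest Fibonacci ≤ 243 is 233; 243 − 233 = 10
largest Fibonacci ≤ 10 is 8; 10 − 8 = 2
largest Fibonacci ≤ 2 is 2; 2 − 2 = 0
So 243 = 233 + 8 + 2, with no two terms consecutive in the sequence.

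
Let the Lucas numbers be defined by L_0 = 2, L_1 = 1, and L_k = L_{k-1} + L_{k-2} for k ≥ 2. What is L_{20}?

Iterating the recurrence up to L_{14} = 843 and L_{13} = 521:
L_{15} = L_{14} + L_{13} = 843 + 521 = 1364
L_{16} = L_{15} + L_{14} = 1364 + 843 = 2207
L_{17} = L_{16} + L_{15} = 2207 + 1364 = 3571
L_{18} = L_{17} + L_{16} = 3571 + 2207 = 5778
L_{19} = L_{18} + L_{17} = 5778 + 3571 = 9349
L_{20} = L_{19} + L_{18} = 9349 + 5778 = 15127

15127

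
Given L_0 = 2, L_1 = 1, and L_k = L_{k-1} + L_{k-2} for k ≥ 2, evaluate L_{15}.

1364

Iterating the recurrence up to L_{8} = 47 and L_{7} = 29:
L_{9} = L_{8} + L_{7} = 47 + 29 = 76
L_{10} = L_{9} + L_{8} = 76 + 47 = 123
L_{11} = L_{10} + L_{9} = 123 + 76 = 199
L_{12} = L_{11} + L_{10} = 199 + 123 = 322
L_{13} = L_{12} + L_{11} = 322 + 199 = 521
L_{14} = L_{13} + L_{12} = 521 + 322 = 843
L_{15} = L_{14} + L_{13} = 843 + 521 = 1364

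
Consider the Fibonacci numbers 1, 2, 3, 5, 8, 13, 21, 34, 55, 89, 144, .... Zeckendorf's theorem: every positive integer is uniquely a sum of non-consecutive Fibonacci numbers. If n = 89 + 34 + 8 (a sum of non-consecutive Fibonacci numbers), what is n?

89 + 34 + 8 = 131.

131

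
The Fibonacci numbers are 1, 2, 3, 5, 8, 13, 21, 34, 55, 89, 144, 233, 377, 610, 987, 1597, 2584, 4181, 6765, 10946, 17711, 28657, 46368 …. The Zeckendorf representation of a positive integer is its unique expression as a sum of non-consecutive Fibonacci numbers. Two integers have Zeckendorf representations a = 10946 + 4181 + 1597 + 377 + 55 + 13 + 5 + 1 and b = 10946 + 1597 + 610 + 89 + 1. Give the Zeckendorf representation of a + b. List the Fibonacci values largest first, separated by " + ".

The two numbers are 17175 and 13243, so their sum is 30418.
take 28657 (≤ 30418); 30418 − 28657 = 1761
take 1597 (≤ 1761); 1761 − 1597 = 164
take 144 (≤ 164); 164 − 144 = 20
take 13 (≤ 20); 20 − 13 = 7
take 5 (≤ 7); 7 − 5 = 2
take 2 (≤ 2); 2 − 2 = 0

28657 + 1597 + 144 + 13 + 5 + 2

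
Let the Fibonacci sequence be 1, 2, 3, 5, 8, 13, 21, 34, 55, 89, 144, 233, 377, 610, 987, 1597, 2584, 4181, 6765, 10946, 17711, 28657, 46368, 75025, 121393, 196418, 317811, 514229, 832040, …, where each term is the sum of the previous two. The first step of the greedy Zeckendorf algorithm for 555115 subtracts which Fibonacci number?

514229

514229 ≤ 555115 < 832040, so the largest Fibonacci number not exceeding 555115 is 514229.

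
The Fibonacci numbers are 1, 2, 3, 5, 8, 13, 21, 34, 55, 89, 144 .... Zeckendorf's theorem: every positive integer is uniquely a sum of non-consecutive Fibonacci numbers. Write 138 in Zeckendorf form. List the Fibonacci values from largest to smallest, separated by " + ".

89 + 34 + 13 + 2

largest Fibonacci ≤ 138 is 89; 138 − 89 = 49
largest Fibonacci ≤ 49 is 34; 49 − 34 = 15
largest Fibonacci ≤ 15 is 13; 15 − 13 = 2
largest Fibonacci ≤ 2 is 2; 2 − 2 = 0
So 138 = 89 + 34 + 13 + 2, with no two terms consecutive in the sequence.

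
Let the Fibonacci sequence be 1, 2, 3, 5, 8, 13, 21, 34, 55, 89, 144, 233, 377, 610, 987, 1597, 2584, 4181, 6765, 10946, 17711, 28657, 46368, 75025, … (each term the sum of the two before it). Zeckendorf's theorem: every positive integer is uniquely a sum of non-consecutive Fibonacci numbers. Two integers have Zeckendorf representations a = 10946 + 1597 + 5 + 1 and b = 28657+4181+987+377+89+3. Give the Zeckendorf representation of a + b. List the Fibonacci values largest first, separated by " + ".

46368 + 377 + 89 + 8 + 1

The two numbers are 12549 and 34294, so their sum is 46843.
Greedy algorithm:
take 46368 (≤ 46843); 46843 − 46368 = 475
take 377 (≤ 475); 475 − 377 = 98
take 89 (≤ 98); 98 − 89 = 9
take 8 (≤ 9); 9 − 8 = 1
take 1 (≤ 1); 1 − 1 = 0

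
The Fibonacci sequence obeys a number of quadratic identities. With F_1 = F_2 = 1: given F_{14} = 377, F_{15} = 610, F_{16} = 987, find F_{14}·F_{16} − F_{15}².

377·987 − 610² = 372099 − 372100 = -1. (Cassini's identity: F_{k−1}F_{k+1} − F_k² = (−1)^k.)

-1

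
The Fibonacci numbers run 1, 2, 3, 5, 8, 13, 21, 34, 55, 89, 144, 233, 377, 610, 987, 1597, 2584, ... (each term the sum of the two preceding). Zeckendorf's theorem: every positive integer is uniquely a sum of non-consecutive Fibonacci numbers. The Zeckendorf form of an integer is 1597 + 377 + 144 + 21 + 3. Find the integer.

2142

1597 + 377 + 144 + 21 + 3 = 2142.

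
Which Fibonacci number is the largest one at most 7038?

6765

6765 ≤ 7038 < 10946, so the largest Fibonacci number not exceeding 7038 is 6765.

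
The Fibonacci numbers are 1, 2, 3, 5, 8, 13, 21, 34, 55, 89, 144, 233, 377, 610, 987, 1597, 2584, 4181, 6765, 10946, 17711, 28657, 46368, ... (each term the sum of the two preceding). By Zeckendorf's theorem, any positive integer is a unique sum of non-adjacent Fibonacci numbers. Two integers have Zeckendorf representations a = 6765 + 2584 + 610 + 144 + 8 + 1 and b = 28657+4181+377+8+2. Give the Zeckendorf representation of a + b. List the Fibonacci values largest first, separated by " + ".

28657 + 10946 + 2584 + 987 + 144 + 13 + 5 + 1

The two numbers are 10112 and 33225, so their sum is 43337.
28657 ≤ 43337 < 46368, so take 28657; remainder 14680
10946 ≤ 14680 < 17711, so take 10946; remainder 3734
2584 ≤ 3734 < 4181, so take 2584; remainder 1150
987 ≤ 1150 < 1597, so take 987; remainder 163
144 ≤ 163 < 233, so take 144; remainder 19
13 ≤ 19 < 21, so take 13; remainder 6
5 ≤ 6 < 8, so take 5; remainder 1
1 ≤ 1 < 2, so take 1; remainder 0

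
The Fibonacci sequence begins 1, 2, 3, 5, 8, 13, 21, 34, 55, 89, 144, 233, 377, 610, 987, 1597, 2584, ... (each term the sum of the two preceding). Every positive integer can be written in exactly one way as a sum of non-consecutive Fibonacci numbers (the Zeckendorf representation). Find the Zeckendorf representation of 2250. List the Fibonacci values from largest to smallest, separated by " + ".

take 1597 (≤ 2250); 2250 − 1597 = 653
take 610 (≤ 653); 653 − 610 = 43
take 34 (≤ 43); 43 − 34 = 9
take 8 (≤ 9); 9 − 8 = 1
take 1 (≤ 1); 1 − 1 = 0
So 2250 = 1597 + 610 + 34 + 8 + 1, with no two terms consecutive in the sequence.

1597 + 610 + 34 + 8 + 1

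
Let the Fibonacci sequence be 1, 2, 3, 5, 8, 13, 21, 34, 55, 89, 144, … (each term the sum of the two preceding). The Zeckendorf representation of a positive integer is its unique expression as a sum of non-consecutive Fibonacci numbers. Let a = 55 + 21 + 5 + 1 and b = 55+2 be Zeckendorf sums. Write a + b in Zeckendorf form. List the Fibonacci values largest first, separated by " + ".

The two numbers are 82 and 57, so their sum is 139.
subtract 89 from 139: 50 remains
subtract 34 from 50: 16 remains
subtract 13 from 16: 3 remains
subtract 3 from 3: 0 remains

89 + 34 + 13 + 3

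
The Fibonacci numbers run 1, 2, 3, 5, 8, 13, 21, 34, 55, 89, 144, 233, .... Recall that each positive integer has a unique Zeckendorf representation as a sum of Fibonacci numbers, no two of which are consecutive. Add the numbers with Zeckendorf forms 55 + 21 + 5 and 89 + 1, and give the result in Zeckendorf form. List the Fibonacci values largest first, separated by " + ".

The two numbers are 81 and 90, so their sum is 171.
take 144 (≤ 171); 171 − 144 = 27
take 21 (≤ 27); 27 − 21 = 6
take 5 (≤ 6); 6 − 5 = 1
take 1 (≤ 1); 1 − 1 = 0

144 + 21 + 5 + 1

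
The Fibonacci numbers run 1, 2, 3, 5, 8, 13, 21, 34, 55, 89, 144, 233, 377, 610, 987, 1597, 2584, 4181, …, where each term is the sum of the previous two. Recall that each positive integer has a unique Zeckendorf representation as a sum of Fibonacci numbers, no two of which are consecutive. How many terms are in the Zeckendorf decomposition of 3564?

Greedy algorithm:
subtract 2584 from 3564: 980 remains
subtract 610 from 980: 370 remains
subtract 233 from 370: 137 remains
subtract 89 from 137: 48 remains
subtract 34 from 48: 14 remains
subtract 13 from 14: 1 remains
subtract 1 from 1: 0 remains
3564 = 2584 + 610 + 233 + 89 + 34 + 13 + 1, which has 7 terms.

7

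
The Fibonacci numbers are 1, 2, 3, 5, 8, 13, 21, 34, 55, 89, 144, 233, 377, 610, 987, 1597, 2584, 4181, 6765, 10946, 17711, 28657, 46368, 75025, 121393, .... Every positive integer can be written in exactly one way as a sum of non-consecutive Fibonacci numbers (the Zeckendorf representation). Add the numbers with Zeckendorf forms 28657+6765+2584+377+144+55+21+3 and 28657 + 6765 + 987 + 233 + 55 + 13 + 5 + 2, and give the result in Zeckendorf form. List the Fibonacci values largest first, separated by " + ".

The two numbers are 38606 and 36717, so their sum is 75323.
Greedily peel off the largest Fibonacci term at each step:
largest Fibonacci ≤ 75323 is 75025; 75323 − 75025 = 298
largest Fibonacci ≤ 298 is 233; 298 − 233 = 65
largest Fibonacci ≤ 65 is 55; 65 − 55 = 10
largest Fibonacci ≤ 10 is 8; 10 − 8 = 2
largest Fibonacci ≤ 2 is 2; 2 − 2 = 0

75025 + 233 + 55 + 8 + 2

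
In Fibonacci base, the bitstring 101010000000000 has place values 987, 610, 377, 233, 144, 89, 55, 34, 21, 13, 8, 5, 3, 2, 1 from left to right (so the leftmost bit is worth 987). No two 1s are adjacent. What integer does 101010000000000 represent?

1508

Summing the place values of the 1 bits: 987 + 377 + 144 = 1508.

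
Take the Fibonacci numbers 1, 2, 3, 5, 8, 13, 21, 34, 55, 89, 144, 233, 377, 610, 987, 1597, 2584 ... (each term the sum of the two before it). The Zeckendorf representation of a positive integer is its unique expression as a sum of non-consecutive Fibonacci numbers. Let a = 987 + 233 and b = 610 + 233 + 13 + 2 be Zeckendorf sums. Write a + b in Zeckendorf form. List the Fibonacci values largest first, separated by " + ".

1597 + 377 + 89 + 13 + 2

The two numbers are 1220 and 858, so their sum is 2078.
Greedy algorithm:
subtract 1597 from 2078: 481 remains
subtract 377 from 481: 104 remains
subtract 89 from 104: 15 remains
subtract 13 from 15: 2 remains
subtract 2 from 2: 0 remains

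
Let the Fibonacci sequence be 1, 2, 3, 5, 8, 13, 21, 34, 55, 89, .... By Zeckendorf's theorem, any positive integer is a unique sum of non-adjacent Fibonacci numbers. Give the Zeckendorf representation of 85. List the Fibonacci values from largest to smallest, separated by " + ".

Greedily peel off the largest Fibonacci term at each step:
85 − 55 = 30
30 − 21 = 9
9 − 8 = 1
1 − 1 = 0
So 85 = 55 + 21 + 8 + 1, with no two terms consecutive in the sequence.

55 + 21 + 8 + 1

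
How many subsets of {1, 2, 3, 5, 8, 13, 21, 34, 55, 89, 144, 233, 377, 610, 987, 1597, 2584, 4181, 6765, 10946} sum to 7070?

32

7070 = 6765+233+55+13+3+1 = 6765+233+55+8+5+3+1 = 6765+233+34+21+13+3+1 = … (29 more), for 32 in all.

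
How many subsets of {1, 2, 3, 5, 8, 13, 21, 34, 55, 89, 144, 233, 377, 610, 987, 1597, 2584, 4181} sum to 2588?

Each representation comes from the Zeckendorf form by replacing some F_k with F_{k−1} + F_{k−2} where possible.
2588 = 2584+3+1 = 1597+987+3+1 = 1597+610+377+3+1 = … (4 more), for 7 in all.

7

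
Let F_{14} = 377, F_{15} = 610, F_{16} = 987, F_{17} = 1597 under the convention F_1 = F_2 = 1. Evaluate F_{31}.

By the addition formula F_{m+n} = F_m F_{n+1} + F_{m−1} F_n with m=15, n=16: F_{31} = 610·1597 + 377·987 = 974170 + 372099 = 1346269.

1346269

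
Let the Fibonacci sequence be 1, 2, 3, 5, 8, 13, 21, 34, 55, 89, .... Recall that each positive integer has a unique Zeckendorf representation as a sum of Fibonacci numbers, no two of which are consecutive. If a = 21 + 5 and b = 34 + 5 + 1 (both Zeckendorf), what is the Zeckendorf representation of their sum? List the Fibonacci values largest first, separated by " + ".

55 + 8 + 3

The two numbers are 26 and 40, so their sum is 66.
Greedily peel off the largest Fibonacci term at each step:
subtract 55 from 66: 11 remains
subtract 8 from 11: 3 remains
subtract 3 from 3: 0 remains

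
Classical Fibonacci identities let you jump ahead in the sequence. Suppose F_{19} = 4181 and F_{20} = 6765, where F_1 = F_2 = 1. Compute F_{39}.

63245986

By F_{2k+1} = F_k² + F_{k+1}²: F_{39} = 4181² + 6765² = 17480761 + 45765225 = 63245986.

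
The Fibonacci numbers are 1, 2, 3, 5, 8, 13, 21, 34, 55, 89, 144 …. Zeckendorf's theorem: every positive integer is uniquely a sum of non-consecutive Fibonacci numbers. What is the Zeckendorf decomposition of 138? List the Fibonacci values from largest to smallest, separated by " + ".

largest Fibonacci ≤ 138 is 89; 138 − 89 = 49
largest Fibonacci ≤ 49 is 34; 49 − 34 = 15
largest Fibonacci ≤ 15 is 13; 15 − 13 = 2
largest Fibonacci ≤ 2 is 2; 2 − 2 = 0
So 138 = 89 + 34 + 13 + 2, with no two terms consecutive in the sequence.

89 + 34 + 13 + 2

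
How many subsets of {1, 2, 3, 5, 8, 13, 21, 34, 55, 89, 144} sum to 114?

4

Each representation comes from the Zeckendorf form by replacing some F_k with F_{k−1} + F_{k−2} where possible.
114 = 89+21+3+1 = 89+13+8+3+1 = 55+34+21+3+1 = … (1 more), for 4 in all.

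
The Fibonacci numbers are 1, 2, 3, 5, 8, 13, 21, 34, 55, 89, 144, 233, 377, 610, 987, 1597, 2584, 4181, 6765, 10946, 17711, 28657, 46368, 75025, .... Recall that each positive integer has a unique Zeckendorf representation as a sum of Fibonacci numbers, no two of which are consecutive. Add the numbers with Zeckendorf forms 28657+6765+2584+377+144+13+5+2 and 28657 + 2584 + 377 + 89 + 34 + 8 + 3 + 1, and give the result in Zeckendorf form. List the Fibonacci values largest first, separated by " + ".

46368 + 17711 + 4181 + 1597 + 377 + 55 + 8 + 3

The two numbers are 38547 and 31753, so their sum is 70300.
70300: greatest Fibonacci not exceeding it is 46368, leaving 23932
23932: greatest Fibonacci not exceeding it is 17711, leaving 6221
6221: greatest Fibonacci not exceeding it is 4181, leaving 2040
2040: greatest Fibonacci not exceeding it is 1597, leaving 443
443: greatest Fibonacci not exceeding it is 377, leaving 66
66: greatest Fibonacci not exceeding it is 55, leaving 11
11: greatest Fibonacci not exceeding it is 8, leaving 3
3: greatest Fibonacci not exceeding it is 3, leaving 0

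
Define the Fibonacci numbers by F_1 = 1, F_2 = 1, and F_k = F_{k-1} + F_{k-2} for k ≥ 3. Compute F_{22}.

17711

Iterating the recurrence up to F_{15} = 610 and F_{14} = 377:
F_{16} = F_{15} + F_{14} = 610 + 377 = 987
F_{17} = F_{16} + F_{15} = 987 + 610 = 1597
F_{18} = F_{17} + F_{16} = 1597 + 987 = 2584
F_{19} = F_{18} + F_{17} = 2584 + 1597 = 4181
F_{20} = F_{19} + F_{18} = 4181 + 2584 = 6765
F_{21} = F_{20} + F_{19} = 6765 + 4181 = 10946
F_{22} = F_{21} + F_{20} = 10946 + 6765 = 17711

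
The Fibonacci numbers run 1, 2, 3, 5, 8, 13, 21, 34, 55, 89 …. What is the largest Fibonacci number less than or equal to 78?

55

55 ≤ 78 < 89, so the largest Fibonacci number not exceeding 78 is 55.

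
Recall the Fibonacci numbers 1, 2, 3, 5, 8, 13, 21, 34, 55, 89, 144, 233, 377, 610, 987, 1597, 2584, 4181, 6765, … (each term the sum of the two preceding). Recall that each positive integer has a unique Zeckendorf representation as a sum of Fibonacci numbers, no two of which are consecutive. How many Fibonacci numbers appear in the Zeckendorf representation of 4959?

Repeatedly subtract the largest Fibonacci number that fits:
subtract 4181 from 4959: 778 remains
subtract 610 from 778: 168 remains
subtract 144 from 168: 24 remains
subtract 21 from 24: 3 remains
subtract 3 from 3: 0 remains
4959 = 4181 + 610 + 144 + 21 + 3, which has 5 terms.

5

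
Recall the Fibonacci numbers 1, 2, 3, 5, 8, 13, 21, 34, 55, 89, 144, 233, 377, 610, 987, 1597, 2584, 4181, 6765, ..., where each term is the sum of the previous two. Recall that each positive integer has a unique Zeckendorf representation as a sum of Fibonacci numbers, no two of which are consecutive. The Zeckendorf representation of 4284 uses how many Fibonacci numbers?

4

largest Fibonacci ≤ 4284 is 4181; 4284 − 4181 = 103
largest Fibonacci ≤ 103 is 89; 103 − 89 = 14
largest Fibonacci ≤ 14 is 13; 14 − 13 = 1
largest Fibonacci ≤ 1 is 1; 1 − 1 = 0
4284 = 4181 + 89 + 13 + 1, which has 4 terms.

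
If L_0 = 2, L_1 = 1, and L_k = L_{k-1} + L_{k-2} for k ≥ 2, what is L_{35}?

20633239

Iterating the recurrence up to L_{29} = 1149851 and L_{28} = 710647:
L_{30} = L_{29} + L_{28} = 1149851 + 710647 = 1860498
L_{31} = L_{30} + L_{29} = 1860498 + 1149851 = 3010349
L_{32} = L_{31} + L_{30} = 3010349 + 1860498 = 4870847
L_{33} = L_{32} + L_{31} = 4870847 + 3010349 = 7881196
L_{34} = L_{33} + L_{32} = 7881196 + 4870847 = 12752043
L_{35} = L_{34} + L_{33} = 12752043 + 7881196 = 20633239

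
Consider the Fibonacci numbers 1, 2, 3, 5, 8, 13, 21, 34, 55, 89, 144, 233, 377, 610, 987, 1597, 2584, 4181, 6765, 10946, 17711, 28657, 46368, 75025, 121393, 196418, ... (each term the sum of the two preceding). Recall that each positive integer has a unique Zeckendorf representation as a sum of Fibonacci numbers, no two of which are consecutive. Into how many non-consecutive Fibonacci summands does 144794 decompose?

7

144794: greatest Fibonacci not exceeding it is 121393, leaving 23401
23401: greatest Fibonacci not exceeding it is 17711, leaving 5690
5690: greatest Fibonacci not exceeding it is 4181, leaving 1509
1509: greatest Fibonacci not exceeding it is 987, leaving 522
522: greatest Fibonacci not exceeding it is 377, leaving 145
145: greatest Fibonacci not exceeding it is 144, leaving 1
1: greatest Fibonacci not exceeding it is 1, leaving 0
144794 = 121393 + 17711 + 4181 + 987 + 377 + 144 + 1, which has 7 terms.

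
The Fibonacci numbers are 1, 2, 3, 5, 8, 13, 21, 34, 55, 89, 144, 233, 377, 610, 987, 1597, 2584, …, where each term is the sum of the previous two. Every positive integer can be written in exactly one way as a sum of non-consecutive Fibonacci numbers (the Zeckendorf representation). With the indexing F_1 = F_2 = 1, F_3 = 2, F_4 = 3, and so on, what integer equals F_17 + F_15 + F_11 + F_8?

F_17 + F_15 + F_11 + F_8 = 1597 + 610 + 89 + 21 = 2317.

2317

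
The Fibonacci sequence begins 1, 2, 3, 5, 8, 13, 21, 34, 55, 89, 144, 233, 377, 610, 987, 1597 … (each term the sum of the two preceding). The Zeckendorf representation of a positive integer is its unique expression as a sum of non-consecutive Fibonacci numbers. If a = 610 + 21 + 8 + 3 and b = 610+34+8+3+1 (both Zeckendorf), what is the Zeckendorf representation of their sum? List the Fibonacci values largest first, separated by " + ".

The two numbers are 642 and 656, so their sum is 1298.
Greedily peel off the largest Fibonacci term at each step:
largest Fibonacci ≤ 1298 is 987; 1298 − 987 = 311
largest Fibonacci ≤ 311 is 233; 311 − 233 = 78
largest Fibonacci ≤ 78 is 55; 78 − 55 = 23
largest Fibonacci ≤ 23 is 21; 23 − 21 = 2
largest Fibonacci ≤ 2 is 2; 2 − 2 = 0

987 + 233 + 55 + 21 + 2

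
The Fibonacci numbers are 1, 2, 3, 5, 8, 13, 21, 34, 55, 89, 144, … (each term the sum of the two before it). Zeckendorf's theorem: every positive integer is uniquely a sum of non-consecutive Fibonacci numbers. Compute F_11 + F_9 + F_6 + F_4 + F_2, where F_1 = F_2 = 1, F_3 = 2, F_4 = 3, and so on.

135

F_11 + F_9 + F_6 + F_4 + F_2 = 89 + 34 + 8 + 3 + 1 = 135.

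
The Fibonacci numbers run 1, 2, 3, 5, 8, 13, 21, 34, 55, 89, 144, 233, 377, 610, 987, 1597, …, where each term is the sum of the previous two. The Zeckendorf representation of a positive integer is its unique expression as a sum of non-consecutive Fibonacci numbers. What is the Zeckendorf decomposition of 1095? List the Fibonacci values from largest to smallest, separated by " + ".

987 + 89 + 13 + 5 + 1

Repeatedly subtract the largest Fibonacci number that fits:
987 ≤ 1095 < 1597, so take 987; remainder 108
89 ≤ 108 < 144, so take 89; remainder 19
13 ≤ 19 < 21, so take 13; remainder 6
5 ≤ 6 < 8, so take 5; remainder 1
1 ≤ 1 < 2, so take 1; remainder 0
So 1095 = 987 + 89 + 13 + 5 + 1, with no two terms consecutive in the sequence.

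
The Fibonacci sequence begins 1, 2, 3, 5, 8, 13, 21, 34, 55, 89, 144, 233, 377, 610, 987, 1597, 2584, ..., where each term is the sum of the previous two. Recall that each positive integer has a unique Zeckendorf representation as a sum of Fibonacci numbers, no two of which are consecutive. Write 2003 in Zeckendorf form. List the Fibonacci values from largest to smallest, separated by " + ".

1597 + 377 + 21 + 8

largest Fibonacci ≤ 2003 is 1597; 2003 − 1597 = 406
largest Fibonacci ≤ 406 is 377; 406 − 377 = 29
largest Fibonacci ≤ 29 is 21; 29 − 21 = 8
largest Fibonacci ≤ 8 is 8; 8 − 8 = 0
So 2003 = 1597 + 377 + 21 + 8, with no two terms consecutive in the sequence.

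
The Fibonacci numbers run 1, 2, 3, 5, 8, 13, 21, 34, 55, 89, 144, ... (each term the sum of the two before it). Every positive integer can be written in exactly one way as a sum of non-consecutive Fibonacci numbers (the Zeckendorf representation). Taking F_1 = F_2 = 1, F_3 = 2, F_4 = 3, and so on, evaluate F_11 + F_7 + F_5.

F_11 + F_7 + F_5 = 89 + 13 + 5 = 107.

107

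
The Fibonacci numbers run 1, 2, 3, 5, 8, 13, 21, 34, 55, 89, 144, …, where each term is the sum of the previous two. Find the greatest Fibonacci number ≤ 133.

89

89 ≤ 133 < 144, so the largest Fibonacci number not exceeding 133 is 89.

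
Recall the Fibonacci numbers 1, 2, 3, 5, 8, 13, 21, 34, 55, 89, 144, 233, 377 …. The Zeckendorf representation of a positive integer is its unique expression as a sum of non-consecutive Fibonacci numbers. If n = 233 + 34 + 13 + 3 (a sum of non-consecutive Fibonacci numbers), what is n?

233 + 34 + 13 + 3 = 283.

283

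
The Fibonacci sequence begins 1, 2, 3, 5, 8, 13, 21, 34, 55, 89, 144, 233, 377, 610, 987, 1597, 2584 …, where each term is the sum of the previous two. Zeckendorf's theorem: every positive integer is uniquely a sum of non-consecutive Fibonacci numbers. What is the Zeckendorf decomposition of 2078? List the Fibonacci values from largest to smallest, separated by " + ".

1597 + 377 + 89 + 13 + 2

Greedily peel off the largest Fibonacci term at each step:
1597 ≤ 2078 < 2584, so take 1597; remainder 481
377 ≤ 481 < 610, so take 377; remainder 104
89 ≤ 104 < 144, so take 89; remainder 15
13 ≤ 15 < 21, so take 13; remainder 2
2 ≤ 2 < 3, so take 2; remainder 0
So 2078 = 1597 + 377 + 89 + 13 + 2, with no two terms consecutive in the sequence.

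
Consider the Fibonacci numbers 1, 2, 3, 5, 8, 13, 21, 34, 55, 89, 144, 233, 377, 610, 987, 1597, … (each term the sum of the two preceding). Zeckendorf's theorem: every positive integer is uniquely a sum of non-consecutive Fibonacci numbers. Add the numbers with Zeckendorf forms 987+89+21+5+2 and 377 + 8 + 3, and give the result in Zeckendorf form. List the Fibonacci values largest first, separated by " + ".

The two numbers are 1104 and 388, so their sum is 1492.
subtract 987 from 1492: 505 remains
subtract 377 from 505: 128 remains
subtract 89 from 128: 39 remains
subtract 34 from 39: 5 remains
subtract 5 from 5: 0 remains

987 + 377 + 89 + 34 + 5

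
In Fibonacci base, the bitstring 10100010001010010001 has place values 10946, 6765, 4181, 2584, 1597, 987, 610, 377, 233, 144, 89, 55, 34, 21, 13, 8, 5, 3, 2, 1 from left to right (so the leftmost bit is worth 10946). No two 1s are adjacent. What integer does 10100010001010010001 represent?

15869

Summing the place values of the 1 bits: 10946 + 4181 + 610 + 89 + 34 + 8 + 1 = 15869.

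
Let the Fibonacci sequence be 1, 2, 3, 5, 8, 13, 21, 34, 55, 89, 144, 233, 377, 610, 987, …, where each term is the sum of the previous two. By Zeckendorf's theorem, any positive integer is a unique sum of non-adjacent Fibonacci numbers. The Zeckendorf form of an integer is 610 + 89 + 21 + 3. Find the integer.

610 + 89 + 21 + 3 = 723.

723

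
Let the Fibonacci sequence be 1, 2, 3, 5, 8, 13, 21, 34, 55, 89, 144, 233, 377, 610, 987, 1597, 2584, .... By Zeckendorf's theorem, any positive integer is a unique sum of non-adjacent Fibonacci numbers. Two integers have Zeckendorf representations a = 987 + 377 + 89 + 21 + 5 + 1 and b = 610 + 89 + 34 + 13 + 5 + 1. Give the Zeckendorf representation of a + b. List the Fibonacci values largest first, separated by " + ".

The two numbers are 1480 and 752, so their sum is 2232.
Greedily peel off the largest Fibonacci term at each step:
subtract 1597 from 2232: 635 remains
subtract 610 from 635: 25 remains
subtract 21 from 25: 4 remains
subtract 3 from 4: 1 remains
subtract 1 from 1: 0 remains

1597 + 610 + 21 + 3 + 1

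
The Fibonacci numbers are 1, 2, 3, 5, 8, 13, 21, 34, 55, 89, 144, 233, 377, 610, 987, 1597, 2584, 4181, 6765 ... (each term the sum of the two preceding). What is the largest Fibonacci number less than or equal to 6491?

4181 ≤ 6491 < 6765, so the largest Fibonacci number not exceeding 6491 is 4181.

4181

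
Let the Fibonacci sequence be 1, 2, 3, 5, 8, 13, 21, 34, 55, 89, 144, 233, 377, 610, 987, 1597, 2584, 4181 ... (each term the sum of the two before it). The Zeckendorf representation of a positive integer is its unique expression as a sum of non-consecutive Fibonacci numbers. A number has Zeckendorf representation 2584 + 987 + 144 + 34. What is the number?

2584 + 987 + 144 + 34 = 3749.

3749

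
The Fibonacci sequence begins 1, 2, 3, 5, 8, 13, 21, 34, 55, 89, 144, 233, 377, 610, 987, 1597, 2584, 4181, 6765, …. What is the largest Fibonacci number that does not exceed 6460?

4181 ≤ 6460 < 6765, so the largest Fibonacci number not exceeding 6460 is 4181.

4181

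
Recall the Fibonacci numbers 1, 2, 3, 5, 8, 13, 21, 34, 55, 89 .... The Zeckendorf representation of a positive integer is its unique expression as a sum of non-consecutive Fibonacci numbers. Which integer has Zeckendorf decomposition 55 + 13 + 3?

71

55 + 13 + 3 = 71.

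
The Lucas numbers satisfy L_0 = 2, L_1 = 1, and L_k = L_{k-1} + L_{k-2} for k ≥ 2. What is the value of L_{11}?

199

Iterating the recurrence up to L_{7} = 29 and L_{6} = 18:
L_{8} = L_{7} + L_{6} = 29 + 18 = 47
L_{9} = L_{8} + L_{7} = 47 + 29 = 76
L_{10} = L_{9} + L_{8} = 76 + 47 = 123
L_{11} = L_{10} + L_{9} = 123 + 76 = 199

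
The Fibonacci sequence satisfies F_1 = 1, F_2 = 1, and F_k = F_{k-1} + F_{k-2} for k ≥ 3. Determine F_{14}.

377

Iterating the recurrence up to F_{10} = 55 and F_{9} = 34:
F_{11} = F_{10} + F_{9} = 55 + 34 = 89
F_{12} = F_{11} + F_{10} = 89 + 55 = 144
F_{13} = F_{12} + F_{11} = 144 + 89 = 233
F_{14} = F_{13} + F_{12} = 233 + 144 = 377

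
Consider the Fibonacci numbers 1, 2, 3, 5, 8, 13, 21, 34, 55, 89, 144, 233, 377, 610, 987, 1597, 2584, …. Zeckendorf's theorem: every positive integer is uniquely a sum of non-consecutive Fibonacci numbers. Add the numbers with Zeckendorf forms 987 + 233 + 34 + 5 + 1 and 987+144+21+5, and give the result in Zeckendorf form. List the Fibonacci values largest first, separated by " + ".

The two numbers are 1260 and 1157, so their sum is 2417.
Greedy algorithm:
1597 ≤ 2417 < 2584, so take 1597; remainder 820
610 ≤ 820 < 987, so take 610; remainder 210
144 ≤ 210 < 233, so take 144; remainder 66
55 ≤ 66 < 89, so take 55; remainder 11
8 ≤ 11 < 13, so take 8; remainder 3
3 ≤ 3 < 5, so take 3; remainder 0

1597 + 610 + 144 + 55 + 8 + 3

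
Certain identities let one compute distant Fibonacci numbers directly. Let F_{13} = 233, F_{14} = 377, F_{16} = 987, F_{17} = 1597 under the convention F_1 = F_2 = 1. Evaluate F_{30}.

832040

By the addition formula F_{m+n} = F_m F_{n+1} + F_{m−1} F_n with m=17, n=13: F_{30} = 1597·377 + 987·233 = 602069 + 229971 = 832040.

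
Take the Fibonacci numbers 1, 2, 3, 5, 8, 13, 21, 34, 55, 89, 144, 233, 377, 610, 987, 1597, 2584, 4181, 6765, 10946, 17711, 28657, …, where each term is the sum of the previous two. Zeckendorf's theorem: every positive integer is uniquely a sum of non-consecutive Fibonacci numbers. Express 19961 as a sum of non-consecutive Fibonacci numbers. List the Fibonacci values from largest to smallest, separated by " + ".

take 17711 (≤ 19961); 19961 − 17711 = 2250
take 1597 (≤ 2250); 2250 − 1597 = 653
take 610 (≤ 653); 653 − 610 = 43
take 34 (≤ 43); 43 − 34 = 9
take 8 (≤ 9); 9 − 8 = 1
take 1 (≤ 1); 1 − 1 = 0
So 19961 = 17711 + 1597 + 610 + 34 + 8 + 1, with no two terms consecutive in the sequence.

17711 + 1597 + 610 + 34 + 8 + 1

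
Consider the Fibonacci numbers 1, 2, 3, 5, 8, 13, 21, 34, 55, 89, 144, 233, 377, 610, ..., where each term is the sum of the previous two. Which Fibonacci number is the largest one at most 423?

377 ≤ 423 < 610, so the largest Fibonacci number not exceeding 423 is 377.

377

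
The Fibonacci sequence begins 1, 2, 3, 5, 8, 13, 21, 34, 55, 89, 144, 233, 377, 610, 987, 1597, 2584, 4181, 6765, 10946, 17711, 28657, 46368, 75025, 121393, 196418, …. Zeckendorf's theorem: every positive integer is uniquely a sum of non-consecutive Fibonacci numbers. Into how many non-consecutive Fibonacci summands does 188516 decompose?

9

Greedily peel off the largest Fibonacci term at each step:
subtract 121393 from 188516: 67123 remains
subtract 46368 from 67123: 20755 remains
subtract 17711 from 20755: 3044 remains
subtract 2584 from 3044: 460 remains
subtract 377 from 460: 83 remains
subtract 55 from 83: 28 remains
subtract 21 from 28: 7 remains
subtract 5 from 7: 2 remains
subtract 2 from 2: 0 remains
188516 = 121393 + 46368 + 17711 + 2584 + 377 + 55 + 21 + 5 + 2, which has 9 terms.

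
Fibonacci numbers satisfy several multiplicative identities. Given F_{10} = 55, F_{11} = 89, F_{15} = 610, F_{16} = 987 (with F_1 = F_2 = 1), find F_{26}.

By the addition formula F_{m+n} = F_m F_{n+1} + F_{m−1} F_n with m=11, n=15: F_{26} = 89·987 + 55·610 = 87843 + 33550 = 121393.

121393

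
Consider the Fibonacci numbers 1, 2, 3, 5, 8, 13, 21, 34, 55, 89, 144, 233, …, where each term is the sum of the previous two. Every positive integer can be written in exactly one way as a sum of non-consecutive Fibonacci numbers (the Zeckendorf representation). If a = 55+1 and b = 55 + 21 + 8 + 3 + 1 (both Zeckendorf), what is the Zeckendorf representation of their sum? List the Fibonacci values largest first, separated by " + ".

The two numbers are 56 and 88, so their sum is 144.
144: greatest Fibonacci not exceeding it is 144, leaving 0

144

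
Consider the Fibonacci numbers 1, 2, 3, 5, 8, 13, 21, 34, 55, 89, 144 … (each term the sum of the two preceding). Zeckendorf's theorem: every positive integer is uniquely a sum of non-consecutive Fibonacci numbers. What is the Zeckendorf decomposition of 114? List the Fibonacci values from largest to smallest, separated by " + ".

89 + 21 + 3 + 1

subtract 89 from 114: 25 remains
subtract 21 from 25: 4 remains
subtract 3 from 4: 1 remains
subtract 1 from 1: 0 remains
So 114 = 89 + 21 + 3 + 1, with no two terms consecutive in the sequence.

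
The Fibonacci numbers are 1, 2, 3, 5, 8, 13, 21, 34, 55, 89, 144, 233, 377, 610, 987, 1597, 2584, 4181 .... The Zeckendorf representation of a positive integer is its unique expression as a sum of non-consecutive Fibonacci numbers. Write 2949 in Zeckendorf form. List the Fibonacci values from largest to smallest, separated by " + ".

2584 + 233 + 89 + 34 + 8 + 1

Greedily peel off the largest Fibonacci term at each step:
take 2584 (≤ 2949); 2949 − 2584 = 365
take 233 (≤ 365); 365 − 233 = 132
take 89 (≤ 132); 132 − 89 = 43
take 34 (≤ 43); 43 − 34 = 9
take 8 (≤ 9); 9 − 8 = 1
take 1 (≤ 1); 1 − 1 = 0
So 2949 = 2584 + 233 + 89 + 34 + 8 + 1, with no two terms consecutive in the sequence.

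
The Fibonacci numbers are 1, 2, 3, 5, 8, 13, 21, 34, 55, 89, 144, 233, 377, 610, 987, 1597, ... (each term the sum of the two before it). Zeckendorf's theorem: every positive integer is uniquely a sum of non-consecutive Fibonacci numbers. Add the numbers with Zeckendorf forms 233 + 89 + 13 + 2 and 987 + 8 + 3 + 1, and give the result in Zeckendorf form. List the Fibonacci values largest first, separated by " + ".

987 + 233 + 89 + 21 + 5 + 1

The two numbers are 337 and 999, so their sum is 1336.
subtract 987 from 1336: 349 remains
subtract 233 from 349: 116 remains
subtract 89 from 116: 27 remains
subtract 21 from 27: 6 remains
subtract 5 from 6: 1 remains
subtract 1 from 1: 0 remains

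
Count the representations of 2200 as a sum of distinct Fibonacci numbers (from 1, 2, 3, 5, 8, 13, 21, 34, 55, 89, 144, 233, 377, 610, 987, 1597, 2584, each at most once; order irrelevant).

2200 = 1597+377+144+55+21+5+1 = 1597+377+144+55+21+3+2+1 = 1597+377+144+55+13+8+5+1 = 987+610+377+144+55+21+5+1 = 1597+377+144+55+13+8+3+2+1 = … (15 more), for 20 in all.

20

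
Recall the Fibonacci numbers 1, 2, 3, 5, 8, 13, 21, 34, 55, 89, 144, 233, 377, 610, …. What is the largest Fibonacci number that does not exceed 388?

377

377 ≤ 388 < 610, so the largest Fibonacci number not exceeding 388 is 377.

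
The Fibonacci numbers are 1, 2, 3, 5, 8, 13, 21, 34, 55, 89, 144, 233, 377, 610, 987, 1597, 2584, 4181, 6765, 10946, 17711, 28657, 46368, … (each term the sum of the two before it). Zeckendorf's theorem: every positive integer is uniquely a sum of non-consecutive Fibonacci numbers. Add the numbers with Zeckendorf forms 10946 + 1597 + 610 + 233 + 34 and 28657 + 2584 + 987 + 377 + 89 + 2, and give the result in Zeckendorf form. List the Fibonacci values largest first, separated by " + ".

28657 + 10946 + 4181 + 1597 + 610 + 89 + 34 + 2

The two numbers are 13420 and 32696, so their sum is 46116.
46116: greatest Fibonacci not exceeding it is 28657, leaving 17459
17459: greatest Fibonacci not exceeding it is 10946, leaving 6513
6513: greatest Fibonacci not exceeding it is 4181, leaving 2332
2332: greatest Fibonacci not exceeding it is 1597, leaving 735
735: greatest Fibonacci not exceeding it is 610, leaving 125
125: greatest Fibonacci not exceeding it is 89, leaving 36
36: greatest Fibonacci not exceeding it is 34, leaving 2
2: greatest Fibonacci not exceeding it is 2, leaving 0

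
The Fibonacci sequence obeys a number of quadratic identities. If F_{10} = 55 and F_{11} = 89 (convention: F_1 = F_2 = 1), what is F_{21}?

10946

By F_{2k+1} = F_k² + F_{k+1}²: F_{21} = 55² + 89² = 3025 + 7921 = 10946.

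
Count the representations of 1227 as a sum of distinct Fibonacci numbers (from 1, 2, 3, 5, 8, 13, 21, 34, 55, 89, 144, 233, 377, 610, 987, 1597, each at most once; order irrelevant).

8

Each representation comes from the Zeckendorf form by replacing some F_k with F_{k−1} + F_{k−2} where possible.
1227 = 987+233+5+2 = 987+144+89+5+2 = 610+377+233+5+2 = 987+144+55+34+5+2 = 610+377+144+89+5+2 = … (3 more), for 8 in all.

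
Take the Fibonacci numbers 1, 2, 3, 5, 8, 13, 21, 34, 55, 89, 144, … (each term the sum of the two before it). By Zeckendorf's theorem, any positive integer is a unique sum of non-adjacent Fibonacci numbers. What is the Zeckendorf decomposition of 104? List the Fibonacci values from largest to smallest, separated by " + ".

subtract 89 from 104: 15 remains
subtract 13 from 15: 2 remains
subtract 2 from 2: 0 remains
So 104 = 89 + 13 + 2, with no two terms consecutive in the sequence.

89 + 13 + 2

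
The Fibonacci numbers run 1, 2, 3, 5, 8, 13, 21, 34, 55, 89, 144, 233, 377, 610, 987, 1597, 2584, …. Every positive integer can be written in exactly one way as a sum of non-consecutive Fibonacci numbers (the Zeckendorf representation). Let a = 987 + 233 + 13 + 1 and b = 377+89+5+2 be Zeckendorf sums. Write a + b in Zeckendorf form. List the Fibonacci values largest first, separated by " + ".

1597 + 89 + 21

The two numbers are 1234 and 473, so their sum is 1707.
Greedy algorithm:
1707 − 1597 = 110
110 − 89 = 21
21 − 21 = 0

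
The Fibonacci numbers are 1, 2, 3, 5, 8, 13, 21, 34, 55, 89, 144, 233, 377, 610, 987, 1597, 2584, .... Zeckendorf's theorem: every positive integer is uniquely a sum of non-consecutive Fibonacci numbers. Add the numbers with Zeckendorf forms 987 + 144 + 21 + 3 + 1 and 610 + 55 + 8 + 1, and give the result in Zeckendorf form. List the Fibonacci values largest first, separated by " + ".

1597 + 233

The two numbers are 1156 and 674, so their sum is 1830.
take 1597 (≤ 1830); 1830 − 1597 = 233
take 233 (≤ 233); 233 − 233 = 0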